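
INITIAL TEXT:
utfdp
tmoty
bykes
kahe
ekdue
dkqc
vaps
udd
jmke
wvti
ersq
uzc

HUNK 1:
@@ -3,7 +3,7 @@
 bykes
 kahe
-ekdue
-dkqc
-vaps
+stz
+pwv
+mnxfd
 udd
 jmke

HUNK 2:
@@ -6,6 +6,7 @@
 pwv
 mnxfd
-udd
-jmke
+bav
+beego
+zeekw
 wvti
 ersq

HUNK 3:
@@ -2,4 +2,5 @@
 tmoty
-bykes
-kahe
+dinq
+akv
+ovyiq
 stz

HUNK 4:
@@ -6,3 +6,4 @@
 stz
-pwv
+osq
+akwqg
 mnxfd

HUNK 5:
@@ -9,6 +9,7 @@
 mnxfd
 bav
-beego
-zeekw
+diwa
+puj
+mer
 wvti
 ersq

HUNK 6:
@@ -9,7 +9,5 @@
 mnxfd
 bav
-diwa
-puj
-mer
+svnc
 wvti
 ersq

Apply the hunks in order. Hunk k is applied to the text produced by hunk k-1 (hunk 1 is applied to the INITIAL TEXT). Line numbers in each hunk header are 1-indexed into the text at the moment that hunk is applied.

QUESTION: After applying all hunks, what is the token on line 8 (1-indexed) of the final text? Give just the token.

Hunk 1: at line 3 remove [ekdue,dkqc,vaps] add [stz,pwv,mnxfd] -> 12 lines: utfdp tmoty bykes kahe stz pwv mnxfd udd jmke wvti ersq uzc
Hunk 2: at line 6 remove [udd,jmke] add [bav,beego,zeekw] -> 13 lines: utfdp tmoty bykes kahe stz pwv mnxfd bav beego zeekw wvti ersq uzc
Hunk 3: at line 2 remove [bykes,kahe] add [dinq,akv,ovyiq] -> 14 lines: utfdp tmoty dinq akv ovyiq stz pwv mnxfd bav beego zeekw wvti ersq uzc
Hunk 4: at line 6 remove [pwv] add [osq,akwqg] -> 15 lines: utfdp tmoty dinq akv ovyiq stz osq akwqg mnxfd bav beego zeekw wvti ersq uzc
Hunk 5: at line 9 remove [beego,zeekw] add [diwa,puj,mer] -> 16 lines: utfdp tmoty dinq akv ovyiq stz osq akwqg mnxfd bav diwa puj mer wvti ersq uzc
Hunk 6: at line 9 remove [diwa,puj,mer] add [svnc] -> 14 lines: utfdp tmoty dinq akv ovyiq stz osq akwqg mnxfd bav svnc wvti ersq uzc
Final line 8: akwqg

Answer: akwqg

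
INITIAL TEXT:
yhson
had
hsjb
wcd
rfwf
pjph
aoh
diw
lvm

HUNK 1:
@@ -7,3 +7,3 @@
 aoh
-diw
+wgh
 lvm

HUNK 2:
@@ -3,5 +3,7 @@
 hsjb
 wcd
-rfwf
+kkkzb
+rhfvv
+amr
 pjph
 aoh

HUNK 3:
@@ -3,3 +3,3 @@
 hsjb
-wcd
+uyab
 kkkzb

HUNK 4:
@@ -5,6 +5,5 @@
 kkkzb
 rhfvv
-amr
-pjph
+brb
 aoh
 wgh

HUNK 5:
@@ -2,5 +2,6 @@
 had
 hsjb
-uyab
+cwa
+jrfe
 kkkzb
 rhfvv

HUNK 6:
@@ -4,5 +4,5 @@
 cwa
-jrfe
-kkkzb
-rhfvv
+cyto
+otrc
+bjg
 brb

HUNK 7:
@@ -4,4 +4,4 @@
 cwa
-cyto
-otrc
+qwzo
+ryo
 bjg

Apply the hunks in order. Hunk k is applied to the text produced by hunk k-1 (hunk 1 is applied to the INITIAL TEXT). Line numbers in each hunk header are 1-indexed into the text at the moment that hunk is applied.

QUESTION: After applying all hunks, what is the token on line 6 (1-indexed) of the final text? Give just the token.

Hunk 1: at line 7 remove [diw] add [wgh] -> 9 lines: yhson had hsjb wcd rfwf pjph aoh wgh lvm
Hunk 2: at line 3 remove [rfwf] add [kkkzb,rhfvv,amr] -> 11 lines: yhson had hsjb wcd kkkzb rhfvv amr pjph aoh wgh lvm
Hunk 3: at line 3 remove [wcd] add [uyab] -> 11 lines: yhson had hsjb uyab kkkzb rhfvv amr pjph aoh wgh lvm
Hunk 4: at line 5 remove [amr,pjph] add [brb] -> 10 lines: yhson had hsjb uyab kkkzb rhfvv brb aoh wgh lvm
Hunk 5: at line 2 remove [uyab] add [cwa,jrfe] -> 11 lines: yhson had hsjb cwa jrfe kkkzb rhfvv brb aoh wgh lvm
Hunk 6: at line 4 remove [jrfe,kkkzb,rhfvv] add [cyto,otrc,bjg] -> 11 lines: yhson had hsjb cwa cyto otrc bjg brb aoh wgh lvm
Hunk 7: at line 4 remove [cyto,otrc] add [qwzo,ryo] -> 11 lines: yhson had hsjb cwa qwzo ryo bjg brb aoh wgh lvm
Final line 6: ryo

Answer: ryo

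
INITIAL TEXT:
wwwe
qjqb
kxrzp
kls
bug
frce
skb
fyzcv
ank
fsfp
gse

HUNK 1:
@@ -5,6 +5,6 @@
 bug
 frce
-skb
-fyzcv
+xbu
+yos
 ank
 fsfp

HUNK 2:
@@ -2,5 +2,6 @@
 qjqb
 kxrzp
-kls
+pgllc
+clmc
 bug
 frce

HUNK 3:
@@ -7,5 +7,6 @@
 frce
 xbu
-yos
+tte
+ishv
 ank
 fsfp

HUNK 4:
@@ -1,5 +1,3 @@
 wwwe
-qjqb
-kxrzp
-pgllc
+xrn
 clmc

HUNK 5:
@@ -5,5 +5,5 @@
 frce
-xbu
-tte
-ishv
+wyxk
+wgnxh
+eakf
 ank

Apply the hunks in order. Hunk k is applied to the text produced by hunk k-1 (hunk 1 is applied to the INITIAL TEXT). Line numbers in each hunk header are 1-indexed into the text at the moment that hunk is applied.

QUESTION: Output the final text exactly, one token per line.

Hunk 1: at line 5 remove [skb,fyzcv] add [xbu,yos] -> 11 lines: wwwe qjqb kxrzp kls bug frce xbu yos ank fsfp gse
Hunk 2: at line 2 remove [kls] add [pgllc,clmc] -> 12 lines: wwwe qjqb kxrzp pgllc clmc bug frce xbu yos ank fsfp gse
Hunk 3: at line 7 remove [yos] add [tte,ishv] -> 13 lines: wwwe qjqb kxrzp pgllc clmc bug frce xbu tte ishv ank fsfp gse
Hunk 4: at line 1 remove [qjqb,kxrzp,pgllc] add [xrn] -> 11 lines: wwwe xrn clmc bug frce xbu tte ishv ank fsfp gse
Hunk 5: at line 5 remove [xbu,tte,ishv] add [wyxk,wgnxh,eakf] -> 11 lines: wwwe xrn clmc bug frce wyxk wgnxh eakf ank fsfp gse

Answer: wwwe
xrn
clmc
bug
frce
wyxk
wgnxh
eakf
ank
fsfp
gse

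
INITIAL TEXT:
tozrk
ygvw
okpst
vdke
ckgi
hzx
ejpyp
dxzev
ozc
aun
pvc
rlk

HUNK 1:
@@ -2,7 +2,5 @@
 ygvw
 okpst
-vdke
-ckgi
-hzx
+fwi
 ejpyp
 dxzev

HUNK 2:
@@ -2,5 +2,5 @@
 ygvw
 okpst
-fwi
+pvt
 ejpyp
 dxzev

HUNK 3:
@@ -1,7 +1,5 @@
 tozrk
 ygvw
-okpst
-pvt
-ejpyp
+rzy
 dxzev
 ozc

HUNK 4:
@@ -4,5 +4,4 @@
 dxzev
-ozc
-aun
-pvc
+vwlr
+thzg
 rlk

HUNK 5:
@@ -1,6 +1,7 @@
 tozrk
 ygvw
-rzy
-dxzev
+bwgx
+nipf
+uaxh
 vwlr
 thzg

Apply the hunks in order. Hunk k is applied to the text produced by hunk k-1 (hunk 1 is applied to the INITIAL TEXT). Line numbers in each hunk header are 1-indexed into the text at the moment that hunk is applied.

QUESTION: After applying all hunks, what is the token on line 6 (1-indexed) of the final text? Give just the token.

Hunk 1: at line 2 remove [vdke,ckgi,hzx] add [fwi] -> 10 lines: tozrk ygvw okpst fwi ejpyp dxzev ozc aun pvc rlk
Hunk 2: at line 2 remove [fwi] add [pvt] -> 10 lines: tozrk ygvw okpst pvt ejpyp dxzev ozc aun pvc rlk
Hunk 3: at line 1 remove [okpst,pvt,ejpyp] add [rzy] -> 8 lines: tozrk ygvw rzy dxzev ozc aun pvc rlk
Hunk 4: at line 4 remove [ozc,aun,pvc] add [vwlr,thzg] -> 7 lines: tozrk ygvw rzy dxzev vwlr thzg rlk
Hunk 5: at line 1 remove [rzy,dxzev] add [bwgx,nipf,uaxh] -> 8 lines: tozrk ygvw bwgx nipf uaxh vwlr thzg rlk
Final line 6: vwlr

Answer: vwlr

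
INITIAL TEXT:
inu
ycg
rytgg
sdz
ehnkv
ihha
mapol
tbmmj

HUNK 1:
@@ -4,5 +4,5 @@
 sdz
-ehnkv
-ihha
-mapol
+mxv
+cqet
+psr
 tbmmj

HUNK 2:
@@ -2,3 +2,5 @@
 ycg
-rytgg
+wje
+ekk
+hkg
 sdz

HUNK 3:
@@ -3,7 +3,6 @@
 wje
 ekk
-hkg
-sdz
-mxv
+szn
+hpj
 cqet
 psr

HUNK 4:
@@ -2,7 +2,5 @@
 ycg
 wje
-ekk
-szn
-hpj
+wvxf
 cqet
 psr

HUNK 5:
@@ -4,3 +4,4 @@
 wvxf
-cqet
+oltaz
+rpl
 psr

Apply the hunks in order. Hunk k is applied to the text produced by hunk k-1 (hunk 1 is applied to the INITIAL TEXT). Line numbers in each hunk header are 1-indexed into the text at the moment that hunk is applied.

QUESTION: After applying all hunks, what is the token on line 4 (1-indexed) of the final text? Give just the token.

Hunk 1: at line 4 remove [ehnkv,ihha,mapol] add [mxv,cqet,psr] -> 8 lines: inu ycg rytgg sdz mxv cqet psr tbmmj
Hunk 2: at line 2 remove [rytgg] add [wje,ekk,hkg] -> 10 lines: inu ycg wje ekk hkg sdz mxv cqet psr tbmmj
Hunk 3: at line 3 remove [hkg,sdz,mxv] add [szn,hpj] -> 9 lines: inu ycg wje ekk szn hpj cqet psr tbmmj
Hunk 4: at line 2 remove [ekk,szn,hpj] add [wvxf] -> 7 lines: inu ycg wje wvxf cqet psr tbmmj
Hunk 5: at line 4 remove [cqet] add [oltaz,rpl] -> 8 lines: inu ycg wje wvxf oltaz rpl psr tbmmj
Final line 4: wvxf

Answer: wvxf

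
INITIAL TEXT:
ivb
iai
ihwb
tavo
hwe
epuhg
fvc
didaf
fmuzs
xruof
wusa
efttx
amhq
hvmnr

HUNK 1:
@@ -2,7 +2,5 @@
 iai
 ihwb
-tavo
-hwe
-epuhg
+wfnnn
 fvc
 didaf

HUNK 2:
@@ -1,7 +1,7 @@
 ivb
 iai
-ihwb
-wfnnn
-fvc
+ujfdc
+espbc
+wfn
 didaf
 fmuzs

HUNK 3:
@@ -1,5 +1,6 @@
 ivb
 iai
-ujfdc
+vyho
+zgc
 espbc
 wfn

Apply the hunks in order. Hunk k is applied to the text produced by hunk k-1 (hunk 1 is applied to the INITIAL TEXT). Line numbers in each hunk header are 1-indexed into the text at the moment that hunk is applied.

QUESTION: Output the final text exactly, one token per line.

Hunk 1: at line 2 remove [tavo,hwe,epuhg] add [wfnnn] -> 12 lines: ivb iai ihwb wfnnn fvc didaf fmuzs xruof wusa efttx amhq hvmnr
Hunk 2: at line 1 remove [ihwb,wfnnn,fvc] add [ujfdc,espbc,wfn] -> 12 lines: ivb iai ujfdc espbc wfn didaf fmuzs xruof wusa efttx amhq hvmnr
Hunk 3: at line 1 remove [ujfdc] add [vyho,zgc] -> 13 lines: ivb iai vyho zgc espbc wfn didaf fmuzs xruof wusa efttx amhq hvmnr

Answer: ivb
iai
vyho
zgc
espbc
wfn
didaf
fmuzs
xruof
wusa
efttx
amhq
hvmnr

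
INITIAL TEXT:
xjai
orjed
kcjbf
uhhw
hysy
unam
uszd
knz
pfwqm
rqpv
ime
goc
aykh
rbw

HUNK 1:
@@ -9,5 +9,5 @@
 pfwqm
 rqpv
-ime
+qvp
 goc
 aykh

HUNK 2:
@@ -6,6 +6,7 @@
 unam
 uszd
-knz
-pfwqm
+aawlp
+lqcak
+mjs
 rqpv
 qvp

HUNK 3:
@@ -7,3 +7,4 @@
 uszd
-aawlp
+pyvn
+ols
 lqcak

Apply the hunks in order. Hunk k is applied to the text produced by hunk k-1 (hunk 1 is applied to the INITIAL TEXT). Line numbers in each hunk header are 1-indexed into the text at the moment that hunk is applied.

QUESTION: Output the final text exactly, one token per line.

Hunk 1: at line 9 remove [ime] add [qvp] -> 14 lines: xjai orjed kcjbf uhhw hysy unam uszd knz pfwqm rqpv qvp goc aykh rbw
Hunk 2: at line 6 remove [knz,pfwqm] add [aawlp,lqcak,mjs] -> 15 lines: xjai orjed kcjbf uhhw hysy unam uszd aawlp lqcak mjs rqpv qvp goc aykh rbw
Hunk 3: at line 7 remove [aawlp] add [pyvn,ols] -> 16 lines: xjai orjed kcjbf uhhw hysy unam uszd pyvn ols lqcak mjs rqpv qvp goc aykh rbw

Answer: xjai
orjed
kcjbf
uhhw
hysy
unam
uszd
pyvn
ols
lqcak
mjs
rqpv
qvp
goc
aykh
rbw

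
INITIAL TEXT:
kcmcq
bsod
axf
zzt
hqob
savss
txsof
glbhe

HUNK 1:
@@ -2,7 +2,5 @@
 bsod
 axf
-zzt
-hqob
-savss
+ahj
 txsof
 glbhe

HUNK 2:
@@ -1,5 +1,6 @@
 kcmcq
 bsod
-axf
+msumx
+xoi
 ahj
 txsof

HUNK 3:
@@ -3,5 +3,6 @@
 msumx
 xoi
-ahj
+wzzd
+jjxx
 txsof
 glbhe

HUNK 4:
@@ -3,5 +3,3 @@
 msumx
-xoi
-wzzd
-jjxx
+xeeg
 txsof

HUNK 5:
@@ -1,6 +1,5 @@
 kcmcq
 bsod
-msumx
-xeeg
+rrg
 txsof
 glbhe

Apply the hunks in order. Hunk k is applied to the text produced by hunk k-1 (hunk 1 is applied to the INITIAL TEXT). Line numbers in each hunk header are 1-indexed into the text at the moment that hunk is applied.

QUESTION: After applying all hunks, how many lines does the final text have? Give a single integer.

Hunk 1: at line 2 remove [zzt,hqob,savss] add [ahj] -> 6 lines: kcmcq bsod axf ahj txsof glbhe
Hunk 2: at line 1 remove [axf] add [msumx,xoi] -> 7 lines: kcmcq bsod msumx xoi ahj txsof glbhe
Hunk 3: at line 3 remove [ahj] add [wzzd,jjxx] -> 8 lines: kcmcq bsod msumx xoi wzzd jjxx txsof glbhe
Hunk 4: at line 3 remove [xoi,wzzd,jjxx] add [xeeg] -> 6 lines: kcmcq bsod msumx xeeg txsof glbhe
Hunk 5: at line 1 remove [msumx,xeeg] add [rrg] -> 5 lines: kcmcq bsod rrg txsof glbhe
Final line count: 5

Answer: 5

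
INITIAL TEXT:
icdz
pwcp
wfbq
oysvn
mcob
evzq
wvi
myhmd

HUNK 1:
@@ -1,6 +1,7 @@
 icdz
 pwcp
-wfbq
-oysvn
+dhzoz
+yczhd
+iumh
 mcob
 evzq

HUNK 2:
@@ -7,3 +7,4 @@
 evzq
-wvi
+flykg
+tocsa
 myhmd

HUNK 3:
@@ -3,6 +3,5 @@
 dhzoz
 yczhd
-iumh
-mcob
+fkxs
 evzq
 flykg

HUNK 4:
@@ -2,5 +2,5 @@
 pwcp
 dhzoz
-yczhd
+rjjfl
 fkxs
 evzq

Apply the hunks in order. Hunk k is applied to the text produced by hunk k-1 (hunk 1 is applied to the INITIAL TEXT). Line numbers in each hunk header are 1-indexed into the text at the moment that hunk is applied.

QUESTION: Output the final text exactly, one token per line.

Answer: icdz
pwcp
dhzoz
rjjfl
fkxs
evzq
flykg
tocsa
myhmd

Derivation:
Hunk 1: at line 1 remove [wfbq,oysvn] add [dhzoz,yczhd,iumh] -> 9 lines: icdz pwcp dhzoz yczhd iumh mcob evzq wvi myhmd
Hunk 2: at line 7 remove [wvi] add [flykg,tocsa] -> 10 lines: icdz pwcp dhzoz yczhd iumh mcob evzq flykg tocsa myhmd
Hunk 3: at line 3 remove [iumh,mcob] add [fkxs] -> 9 lines: icdz pwcp dhzoz yczhd fkxs evzq flykg tocsa myhmd
Hunk 4: at line 2 remove [yczhd] add [rjjfl] -> 9 lines: icdz pwcp dhzoz rjjfl fkxs evzq flykg tocsa myhmd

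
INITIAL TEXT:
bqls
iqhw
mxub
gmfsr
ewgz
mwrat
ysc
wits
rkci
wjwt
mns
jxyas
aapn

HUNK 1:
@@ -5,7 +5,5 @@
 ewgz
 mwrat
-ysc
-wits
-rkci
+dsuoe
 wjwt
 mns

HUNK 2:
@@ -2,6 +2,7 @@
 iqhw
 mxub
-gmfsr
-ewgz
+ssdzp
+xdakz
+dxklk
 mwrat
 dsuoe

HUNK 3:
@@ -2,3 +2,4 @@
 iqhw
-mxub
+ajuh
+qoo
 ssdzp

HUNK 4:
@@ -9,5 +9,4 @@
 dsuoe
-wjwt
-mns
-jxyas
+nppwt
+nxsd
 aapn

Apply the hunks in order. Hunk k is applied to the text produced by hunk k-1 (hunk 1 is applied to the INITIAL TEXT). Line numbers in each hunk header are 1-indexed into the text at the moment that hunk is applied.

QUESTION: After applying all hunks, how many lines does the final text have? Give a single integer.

Answer: 12

Derivation:
Hunk 1: at line 5 remove [ysc,wits,rkci] add [dsuoe] -> 11 lines: bqls iqhw mxub gmfsr ewgz mwrat dsuoe wjwt mns jxyas aapn
Hunk 2: at line 2 remove [gmfsr,ewgz] add [ssdzp,xdakz,dxklk] -> 12 lines: bqls iqhw mxub ssdzp xdakz dxklk mwrat dsuoe wjwt mns jxyas aapn
Hunk 3: at line 2 remove [mxub] add [ajuh,qoo] -> 13 lines: bqls iqhw ajuh qoo ssdzp xdakz dxklk mwrat dsuoe wjwt mns jxyas aapn
Hunk 4: at line 9 remove [wjwt,mns,jxyas] add [nppwt,nxsd] -> 12 lines: bqls iqhw ajuh qoo ssdzp xdakz dxklk mwrat dsuoe nppwt nxsd aapn
Final line count: 12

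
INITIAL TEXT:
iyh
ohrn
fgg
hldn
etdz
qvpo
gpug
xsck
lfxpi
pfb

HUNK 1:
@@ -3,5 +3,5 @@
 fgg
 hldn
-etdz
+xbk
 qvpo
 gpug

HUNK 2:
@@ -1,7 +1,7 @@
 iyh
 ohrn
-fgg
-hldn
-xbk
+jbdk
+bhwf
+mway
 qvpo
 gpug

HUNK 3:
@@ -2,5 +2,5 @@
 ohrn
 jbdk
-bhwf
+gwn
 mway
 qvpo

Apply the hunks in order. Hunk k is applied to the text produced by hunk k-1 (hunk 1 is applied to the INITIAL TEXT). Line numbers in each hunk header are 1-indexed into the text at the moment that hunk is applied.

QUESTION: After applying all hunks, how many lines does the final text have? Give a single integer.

Answer: 10

Derivation:
Hunk 1: at line 3 remove [etdz] add [xbk] -> 10 lines: iyh ohrn fgg hldn xbk qvpo gpug xsck lfxpi pfb
Hunk 2: at line 1 remove [fgg,hldn,xbk] add [jbdk,bhwf,mway] -> 10 lines: iyh ohrn jbdk bhwf mway qvpo gpug xsck lfxpi pfb
Hunk 3: at line 2 remove [bhwf] add [gwn] -> 10 lines: iyh ohrn jbdk gwn mway qvpo gpug xsck lfxpi pfb
Final line count: 10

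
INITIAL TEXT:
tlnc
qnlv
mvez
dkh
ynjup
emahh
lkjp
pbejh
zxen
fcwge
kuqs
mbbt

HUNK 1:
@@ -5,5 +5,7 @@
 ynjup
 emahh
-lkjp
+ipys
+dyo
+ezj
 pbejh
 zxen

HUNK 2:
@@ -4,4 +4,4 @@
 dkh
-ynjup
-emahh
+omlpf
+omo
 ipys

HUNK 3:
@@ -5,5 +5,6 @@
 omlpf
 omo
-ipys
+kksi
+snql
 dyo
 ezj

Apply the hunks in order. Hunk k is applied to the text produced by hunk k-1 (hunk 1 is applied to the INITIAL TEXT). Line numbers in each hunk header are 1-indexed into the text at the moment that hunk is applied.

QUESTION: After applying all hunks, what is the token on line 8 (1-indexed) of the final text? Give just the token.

Hunk 1: at line 5 remove [lkjp] add [ipys,dyo,ezj] -> 14 lines: tlnc qnlv mvez dkh ynjup emahh ipys dyo ezj pbejh zxen fcwge kuqs mbbt
Hunk 2: at line 4 remove [ynjup,emahh] add [omlpf,omo] -> 14 lines: tlnc qnlv mvez dkh omlpf omo ipys dyo ezj pbejh zxen fcwge kuqs mbbt
Hunk 3: at line 5 remove [ipys] add [kksi,snql] -> 15 lines: tlnc qnlv mvez dkh omlpf omo kksi snql dyo ezj pbejh zxen fcwge kuqs mbbt
Final line 8: snql

Answer: snql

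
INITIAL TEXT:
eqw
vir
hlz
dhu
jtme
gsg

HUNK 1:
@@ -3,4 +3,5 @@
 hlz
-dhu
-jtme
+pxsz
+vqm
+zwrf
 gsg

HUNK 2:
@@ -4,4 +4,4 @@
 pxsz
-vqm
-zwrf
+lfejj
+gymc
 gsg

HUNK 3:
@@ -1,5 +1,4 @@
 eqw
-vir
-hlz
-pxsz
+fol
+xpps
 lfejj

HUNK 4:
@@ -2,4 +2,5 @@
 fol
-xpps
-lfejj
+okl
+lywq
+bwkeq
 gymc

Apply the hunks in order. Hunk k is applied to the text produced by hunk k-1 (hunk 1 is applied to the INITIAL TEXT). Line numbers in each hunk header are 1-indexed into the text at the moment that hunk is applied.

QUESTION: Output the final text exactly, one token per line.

Answer: eqw
fol
okl
lywq
bwkeq
gymc
gsg

Derivation:
Hunk 1: at line 3 remove [dhu,jtme] add [pxsz,vqm,zwrf] -> 7 lines: eqw vir hlz pxsz vqm zwrf gsg
Hunk 2: at line 4 remove [vqm,zwrf] add [lfejj,gymc] -> 7 lines: eqw vir hlz pxsz lfejj gymc gsg
Hunk 3: at line 1 remove [vir,hlz,pxsz] add [fol,xpps] -> 6 lines: eqw fol xpps lfejj gymc gsg
Hunk 4: at line 2 remove [xpps,lfejj] add [okl,lywq,bwkeq] -> 7 lines: eqw fol okl lywq bwkeq gymc gsg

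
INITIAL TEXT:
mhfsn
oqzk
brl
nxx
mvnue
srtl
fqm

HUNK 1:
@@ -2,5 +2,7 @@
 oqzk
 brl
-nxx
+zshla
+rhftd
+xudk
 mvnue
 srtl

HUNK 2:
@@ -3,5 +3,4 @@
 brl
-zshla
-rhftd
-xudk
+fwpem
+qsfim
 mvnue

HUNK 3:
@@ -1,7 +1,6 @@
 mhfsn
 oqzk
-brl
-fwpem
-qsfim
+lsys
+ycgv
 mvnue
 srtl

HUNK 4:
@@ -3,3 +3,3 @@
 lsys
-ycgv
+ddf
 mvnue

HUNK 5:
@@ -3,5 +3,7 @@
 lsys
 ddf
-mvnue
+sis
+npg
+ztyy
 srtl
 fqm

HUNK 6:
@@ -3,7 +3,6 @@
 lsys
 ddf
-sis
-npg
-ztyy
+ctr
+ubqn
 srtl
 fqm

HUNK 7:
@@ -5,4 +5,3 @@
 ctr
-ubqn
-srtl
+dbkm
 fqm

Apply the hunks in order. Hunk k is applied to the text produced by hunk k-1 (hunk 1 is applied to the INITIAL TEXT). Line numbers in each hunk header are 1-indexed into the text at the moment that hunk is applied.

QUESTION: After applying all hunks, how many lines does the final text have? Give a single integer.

Answer: 7

Derivation:
Hunk 1: at line 2 remove [nxx] add [zshla,rhftd,xudk] -> 9 lines: mhfsn oqzk brl zshla rhftd xudk mvnue srtl fqm
Hunk 2: at line 3 remove [zshla,rhftd,xudk] add [fwpem,qsfim] -> 8 lines: mhfsn oqzk brl fwpem qsfim mvnue srtl fqm
Hunk 3: at line 1 remove [brl,fwpem,qsfim] add [lsys,ycgv] -> 7 lines: mhfsn oqzk lsys ycgv mvnue srtl fqm
Hunk 4: at line 3 remove [ycgv] add [ddf] -> 7 lines: mhfsn oqzk lsys ddf mvnue srtl fqm
Hunk 5: at line 3 remove [mvnue] add [sis,npg,ztyy] -> 9 lines: mhfsn oqzk lsys ddf sis npg ztyy srtl fqm
Hunk 6: at line 3 remove [sis,npg,ztyy] add [ctr,ubqn] -> 8 lines: mhfsn oqzk lsys ddf ctr ubqn srtl fqm
Hunk 7: at line 5 remove [ubqn,srtl] add [dbkm] -> 7 lines: mhfsn oqzk lsys ddf ctr dbkm fqm
Final line count: 7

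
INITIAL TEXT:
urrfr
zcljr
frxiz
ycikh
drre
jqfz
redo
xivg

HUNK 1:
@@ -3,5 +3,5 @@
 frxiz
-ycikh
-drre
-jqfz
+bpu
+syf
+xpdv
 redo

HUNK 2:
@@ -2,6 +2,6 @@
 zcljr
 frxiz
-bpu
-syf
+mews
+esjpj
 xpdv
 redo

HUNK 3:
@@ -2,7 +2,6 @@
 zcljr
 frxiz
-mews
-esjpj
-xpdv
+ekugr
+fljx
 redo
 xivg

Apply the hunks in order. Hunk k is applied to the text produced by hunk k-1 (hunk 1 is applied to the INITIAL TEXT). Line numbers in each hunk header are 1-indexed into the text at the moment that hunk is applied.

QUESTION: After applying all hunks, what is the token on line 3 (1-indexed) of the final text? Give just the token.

Answer: frxiz

Derivation:
Hunk 1: at line 3 remove [ycikh,drre,jqfz] add [bpu,syf,xpdv] -> 8 lines: urrfr zcljr frxiz bpu syf xpdv redo xivg
Hunk 2: at line 2 remove [bpu,syf] add [mews,esjpj] -> 8 lines: urrfr zcljr frxiz mews esjpj xpdv redo xivg
Hunk 3: at line 2 remove [mews,esjpj,xpdv] add [ekugr,fljx] -> 7 lines: urrfr zcljr frxiz ekugr fljx redo xivg
Final line 3: frxiz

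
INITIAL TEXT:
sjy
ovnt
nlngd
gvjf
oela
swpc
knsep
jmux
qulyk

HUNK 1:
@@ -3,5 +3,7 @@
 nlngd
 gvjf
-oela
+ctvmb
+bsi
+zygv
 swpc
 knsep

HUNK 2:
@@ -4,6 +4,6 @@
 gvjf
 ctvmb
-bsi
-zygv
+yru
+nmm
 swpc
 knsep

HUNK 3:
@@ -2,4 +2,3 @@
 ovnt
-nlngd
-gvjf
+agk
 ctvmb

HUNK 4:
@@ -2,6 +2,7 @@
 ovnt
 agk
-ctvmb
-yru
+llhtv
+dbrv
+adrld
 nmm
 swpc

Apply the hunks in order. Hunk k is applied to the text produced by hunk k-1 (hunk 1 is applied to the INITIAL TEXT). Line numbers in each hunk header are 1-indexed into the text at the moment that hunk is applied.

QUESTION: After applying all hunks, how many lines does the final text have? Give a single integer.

Answer: 11

Derivation:
Hunk 1: at line 3 remove [oela] add [ctvmb,bsi,zygv] -> 11 lines: sjy ovnt nlngd gvjf ctvmb bsi zygv swpc knsep jmux qulyk
Hunk 2: at line 4 remove [bsi,zygv] add [yru,nmm] -> 11 lines: sjy ovnt nlngd gvjf ctvmb yru nmm swpc knsep jmux qulyk
Hunk 3: at line 2 remove [nlngd,gvjf] add [agk] -> 10 lines: sjy ovnt agk ctvmb yru nmm swpc knsep jmux qulyk
Hunk 4: at line 2 remove [ctvmb,yru] add [llhtv,dbrv,adrld] -> 11 lines: sjy ovnt agk llhtv dbrv adrld nmm swpc knsep jmux qulyk
Final line count: 11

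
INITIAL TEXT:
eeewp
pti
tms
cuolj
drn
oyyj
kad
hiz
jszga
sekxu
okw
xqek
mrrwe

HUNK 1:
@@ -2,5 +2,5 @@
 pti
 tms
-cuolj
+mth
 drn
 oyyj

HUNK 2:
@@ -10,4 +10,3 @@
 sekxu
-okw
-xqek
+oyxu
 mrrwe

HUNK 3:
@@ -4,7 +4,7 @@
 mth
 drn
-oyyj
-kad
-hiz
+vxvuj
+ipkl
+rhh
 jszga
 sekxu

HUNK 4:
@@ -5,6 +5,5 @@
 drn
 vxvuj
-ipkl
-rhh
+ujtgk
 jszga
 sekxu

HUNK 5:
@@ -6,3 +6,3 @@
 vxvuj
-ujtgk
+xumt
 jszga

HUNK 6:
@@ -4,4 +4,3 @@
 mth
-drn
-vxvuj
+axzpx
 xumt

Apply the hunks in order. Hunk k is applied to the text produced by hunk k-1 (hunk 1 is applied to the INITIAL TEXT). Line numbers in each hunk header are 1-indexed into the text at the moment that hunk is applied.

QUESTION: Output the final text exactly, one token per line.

Hunk 1: at line 2 remove [cuolj] add [mth] -> 13 lines: eeewp pti tms mth drn oyyj kad hiz jszga sekxu okw xqek mrrwe
Hunk 2: at line 10 remove [okw,xqek] add [oyxu] -> 12 lines: eeewp pti tms mth drn oyyj kad hiz jszga sekxu oyxu mrrwe
Hunk 3: at line 4 remove [oyyj,kad,hiz] add [vxvuj,ipkl,rhh] -> 12 lines: eeewp pti tms mth drn vxvuj ipkl rhh jszga sekxu oyxu mrrwe
Hunk 4: at line 5 remove [ipkl,rhh] add [ujtgk] -> 11 lines: eeewp pti tms mth drn vxvuj ujtgk jszga sekxu oyxu mrrwe
Hunk 5: at line 6 remove [ujtgk] add [xumt] -> 11 lines: eeewp pti tms mth drn vxvuj xumt jszga sekxu oyxu mrrwe
Hunk 6: at line 4 remove [drn,vxvuj] add [axzpx] -> 10 lines: eeewp pti tms mth axzpx xumt jszga sekxu oyxu mrrwe

Answer: eeewp
pti
tms
mth
axzpx
xumt
jszga
sekxu
oyxu
mrrwe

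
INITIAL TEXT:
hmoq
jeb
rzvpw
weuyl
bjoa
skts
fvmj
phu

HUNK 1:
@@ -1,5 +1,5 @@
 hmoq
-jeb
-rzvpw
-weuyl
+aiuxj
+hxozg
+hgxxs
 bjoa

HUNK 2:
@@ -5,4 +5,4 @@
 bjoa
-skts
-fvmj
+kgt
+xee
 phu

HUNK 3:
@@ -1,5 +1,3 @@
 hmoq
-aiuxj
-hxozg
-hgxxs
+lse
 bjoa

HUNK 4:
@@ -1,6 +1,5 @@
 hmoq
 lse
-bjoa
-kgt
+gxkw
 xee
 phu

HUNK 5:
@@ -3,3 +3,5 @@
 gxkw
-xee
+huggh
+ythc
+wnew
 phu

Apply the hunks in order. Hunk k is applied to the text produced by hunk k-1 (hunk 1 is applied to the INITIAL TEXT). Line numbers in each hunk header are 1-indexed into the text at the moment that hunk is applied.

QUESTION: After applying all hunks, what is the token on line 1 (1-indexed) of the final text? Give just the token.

Answer: hmoq

Derivation:
Hunk 1: at line 1 remove [jeb,rzvpw,weuyl] add [aiuxj,hxozg,hgxxs] -> 8 lines: hmoq aiuxj hxozg hgxxs bjoa skts fvmj phu
Hunk 2: at line 5 remove [skts,fvmj] add [kgt,xee] -> 8 lines: hmoq aiuxj hxozg hgxxs bjoa kgt xee phu
Hunk 3: at line 1 remove [aiuxj,hxozg,hgxxs] add [lse] -> 6 lines: hmoq lse bjoa kgt xee phu
Hunk 4: at line 1 remove [bjoa,kgt] add [gxkw] -> 5 lines: hmoq lse gxkw xee phu
Hunk 5: at line 3 remove [xee] add [huggh,ythc,wnew] -> 7 lines: hmoq lse gxkw huggh ythc wnew phu
Final line 1: hmoq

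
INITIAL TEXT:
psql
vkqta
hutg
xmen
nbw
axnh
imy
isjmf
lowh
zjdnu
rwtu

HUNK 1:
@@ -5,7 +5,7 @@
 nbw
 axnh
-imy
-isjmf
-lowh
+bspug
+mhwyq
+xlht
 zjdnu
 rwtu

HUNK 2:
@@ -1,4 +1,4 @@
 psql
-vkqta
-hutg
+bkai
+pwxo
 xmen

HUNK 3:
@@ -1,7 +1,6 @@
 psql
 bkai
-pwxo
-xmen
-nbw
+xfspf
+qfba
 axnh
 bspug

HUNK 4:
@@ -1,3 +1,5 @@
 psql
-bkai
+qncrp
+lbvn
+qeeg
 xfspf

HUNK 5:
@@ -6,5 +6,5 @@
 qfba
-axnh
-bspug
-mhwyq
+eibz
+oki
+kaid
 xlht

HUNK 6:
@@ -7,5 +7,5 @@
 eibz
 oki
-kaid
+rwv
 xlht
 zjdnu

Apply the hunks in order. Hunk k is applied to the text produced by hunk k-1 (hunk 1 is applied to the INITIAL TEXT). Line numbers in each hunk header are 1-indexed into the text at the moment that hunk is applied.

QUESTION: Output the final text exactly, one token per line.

Answer: psql
qncrp
lbvn
qeeg
xfspf
qfba
eibz
oki
rwv
xlht
zjdnu
rwtu

Derivation:
Hunk 1: at line 5 remove [imy,isjmf,lowh] add [bspug,mhwyq,xlht] -> 11 lines: psql vkqta hutg xmen nbw axnh bspug mhwyq xlht zjdnu rwtu
Hunk 2: at line 1 remove [vkqta,hutg] add [bkai,pwxo] -> 11 lines: psql bkai pwxo xmen nbw axnh bspug mhwyq xlht zjdnu rwtu
Hunk 3: at line 1 remove [pwxo,xmen,nbw] add [xfspf,qfba] -> 10 lines: psql bkai xfspf qfba axnh bspug mhwyq xlht zjdnu rwtu
Hunk 4: at line 1 remove [bkai] add [qncrp,lbvn,qeeg] -> 12 lines: psql qncrp lbvn qeeg xfspf qfba axnh bspug mhwyq xlht zjdnu rwtu
Hunk 5: at line 6 remove [axnh,bspug,mhwyq] add [eibz,oki,kaid] -> 12 lines: psql qncrp lbvn qeeg xfspf qfba eibz oki kaid xlht zjdnu rwtu
Hunk 6: at line 7 remove [kaid] add [rwv] -> 12 lines: psql qncrp lbvn qeeg xfspf qfba eibz oki rwv xlht zjdnu rwtu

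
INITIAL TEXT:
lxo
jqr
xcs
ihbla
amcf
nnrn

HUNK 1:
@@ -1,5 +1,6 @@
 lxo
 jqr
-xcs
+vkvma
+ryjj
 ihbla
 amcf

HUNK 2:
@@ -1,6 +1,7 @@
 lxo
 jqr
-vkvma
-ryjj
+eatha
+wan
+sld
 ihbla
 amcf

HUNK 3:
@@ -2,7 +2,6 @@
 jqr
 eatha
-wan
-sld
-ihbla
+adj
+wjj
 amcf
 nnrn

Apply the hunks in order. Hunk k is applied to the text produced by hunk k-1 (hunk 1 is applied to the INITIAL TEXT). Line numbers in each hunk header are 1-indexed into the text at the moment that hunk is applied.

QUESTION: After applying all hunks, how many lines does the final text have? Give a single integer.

Answer: 7

Derivation:
Hunk 1: at line 1 remove [xcs] add [vkvma,ryjj] -> 7 lines: lxo jqr vkvma ryjj ihbla amcf nnrn
Hunk 2: at line 1 remove [vkvma,ryjj] add [eatha,wan,sld] -> 8 lines: lxo jqr eatha wan sld ihbla amcf nnrn
Hunk 3: at line 2 remove [wan,sld,ihbla] add [adj,wjj] -> 7 lines: lxo jqr eatha adj wjj amcf nnrn
Final line count: 7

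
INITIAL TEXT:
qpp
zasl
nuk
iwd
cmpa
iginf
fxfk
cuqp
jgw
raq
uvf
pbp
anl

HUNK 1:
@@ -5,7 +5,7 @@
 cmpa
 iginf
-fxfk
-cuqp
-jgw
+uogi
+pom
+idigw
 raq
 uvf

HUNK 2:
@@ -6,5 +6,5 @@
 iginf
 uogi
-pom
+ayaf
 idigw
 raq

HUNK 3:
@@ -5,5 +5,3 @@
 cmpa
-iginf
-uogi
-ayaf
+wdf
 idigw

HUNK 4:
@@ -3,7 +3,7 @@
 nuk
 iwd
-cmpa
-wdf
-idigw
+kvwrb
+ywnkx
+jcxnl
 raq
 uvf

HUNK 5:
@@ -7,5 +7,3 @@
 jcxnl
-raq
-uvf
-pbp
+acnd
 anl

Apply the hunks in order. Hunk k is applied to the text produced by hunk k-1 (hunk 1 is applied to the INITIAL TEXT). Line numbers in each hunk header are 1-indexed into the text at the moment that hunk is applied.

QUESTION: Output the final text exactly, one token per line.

Answer: qpp
zasl
nuk
iwd
kvwrb
ywnkx
jcxnl
acnd
anl

Derivation:
Hunk 1: at line 5 remove [fxfk,cuqp,jgw] add [uogi,pom,idigw] -> 13 lines: qpp zasl nuk iwd cmpa iginf uogi pom idigw raq uvf pbp anl
Hunk 2: at line 6 remove [pom] add [ayaf] -> 13 lines: qpp zasl nuk iwd cmpa iginf uogi ayaf idigw raq uvf pbp anl
Hunk 3: at line 5 remove [iginf,uogi,ayaf] add [wdf] -> 11 lines: qpp zasl nuk iwd cmpa wdf idigw raq uvf pbp anl
Hunk 4: at line 3 remove [cmpa,wdf,idigw] add [kvwrb,ywnkx,jcxnl] -> 11 lines: qpp zasl nuk iwd kvwrb ywnkx jcxnl raq uvf pbp anl
Hunk 5: at line 7 remove [raq,uvf,pbp] add [acnd] -> 9 lines: qpp zasl nuk iwd kvwrb ywnkx jcxnl acnd anl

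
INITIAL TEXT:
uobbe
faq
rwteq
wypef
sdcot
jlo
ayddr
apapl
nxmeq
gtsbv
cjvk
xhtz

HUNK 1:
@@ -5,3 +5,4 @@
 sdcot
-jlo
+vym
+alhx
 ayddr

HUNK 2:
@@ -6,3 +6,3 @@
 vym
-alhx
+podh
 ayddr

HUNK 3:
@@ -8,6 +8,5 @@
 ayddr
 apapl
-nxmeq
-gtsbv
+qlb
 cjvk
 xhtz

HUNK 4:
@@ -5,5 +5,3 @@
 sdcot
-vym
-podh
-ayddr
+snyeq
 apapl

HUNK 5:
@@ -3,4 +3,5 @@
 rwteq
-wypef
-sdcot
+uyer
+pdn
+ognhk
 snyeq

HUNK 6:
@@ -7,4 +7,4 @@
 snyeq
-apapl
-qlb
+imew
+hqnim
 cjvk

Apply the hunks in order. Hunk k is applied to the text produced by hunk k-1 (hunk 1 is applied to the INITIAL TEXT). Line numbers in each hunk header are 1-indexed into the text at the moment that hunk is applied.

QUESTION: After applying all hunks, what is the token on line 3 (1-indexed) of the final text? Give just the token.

Hunk 1: at line 5 remove [jlo] add [vym,alhx] -> 13 lines: uobbe faq rwteq wypef sdcot vym alhx ayddr apapl nxmeq gtsbv cjvk xhtz
Hunk 2: at line 6 remove [alhx] add [podh] -> 13 lines: uobbe faq rwteq wypef sdcot vym podh ayddr apapl nxmeq gtsbv cjvk xhtz
Hunk 3: at line 8 remove [nxmeq,gtsbv] add [qlb] -> 12 lines: uobbe faq rwteq wypef sdcot vym podh ayddr apapl qlb cjvk xhtz
Hunk 4: at line 5 remove [vym,podh,ayddr] add [snyeq] -> 10 lines: uobbe faq rwteq wypef sdcot snyeq apapl qlb cjvk xhtz
Hunk 5: at line 3 remove [wypef,sdcot] add [uyer,pdn,ognhk] -> 11 lines: uobbe faq rwteq uyer pdn ognhk snyeq apapl qlb cjvk xhtz
Hunk 6: at line 7 remove [apapl,qlb] add [imew,hqnim] -> 11 lines: uobbe faq rwteq uyer pdn ognhk snyeq imew hqnim cjvk xhtz
Final line 3: rwteq

Answer: rwteq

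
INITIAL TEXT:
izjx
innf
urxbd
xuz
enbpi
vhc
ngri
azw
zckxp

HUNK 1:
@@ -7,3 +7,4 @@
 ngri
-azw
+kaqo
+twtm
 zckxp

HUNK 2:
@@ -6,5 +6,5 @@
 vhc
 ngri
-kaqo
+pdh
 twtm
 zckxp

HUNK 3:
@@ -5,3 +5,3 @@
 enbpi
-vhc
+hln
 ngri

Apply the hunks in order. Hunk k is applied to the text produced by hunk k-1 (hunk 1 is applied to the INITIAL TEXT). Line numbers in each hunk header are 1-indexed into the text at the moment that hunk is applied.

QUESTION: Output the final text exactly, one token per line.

Answer: izjx
innf
urxbd
xuz
enbpi
hln
ngri
pdh
twtm
zckxp

Derivation:
Hunk 1: at line 7 remove [azw] add [kaqo,twtm] -> 10 lines: izjx innf urxbd xuz enbpi vhc ngri kaqo twtm zckxp
Hunk 2: at line 6 remove [kaqo] add [pdh] -> 10 lines: izjx innf urxbd xuz enbpi vhc ngri pdh twtm zckxp
Hunk 3: at line 5 remove [vhc] add [hln] -> 10 lines: izjx innf urxbd xuz enbpi hln ngri pdh twtm zckxp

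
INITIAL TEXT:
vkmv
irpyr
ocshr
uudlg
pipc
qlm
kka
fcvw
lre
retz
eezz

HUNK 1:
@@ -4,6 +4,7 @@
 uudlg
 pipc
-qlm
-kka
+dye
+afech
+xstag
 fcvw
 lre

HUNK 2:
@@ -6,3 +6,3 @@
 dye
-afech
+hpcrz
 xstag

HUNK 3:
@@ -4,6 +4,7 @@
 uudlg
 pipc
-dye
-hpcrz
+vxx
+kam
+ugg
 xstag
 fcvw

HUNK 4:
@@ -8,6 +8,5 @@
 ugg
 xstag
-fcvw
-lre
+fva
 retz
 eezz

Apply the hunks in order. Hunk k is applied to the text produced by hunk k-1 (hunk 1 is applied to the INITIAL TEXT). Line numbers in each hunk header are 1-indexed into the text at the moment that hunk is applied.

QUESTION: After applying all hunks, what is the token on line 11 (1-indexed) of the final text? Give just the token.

Answer: retz

Derivation:
Hunk 1: at line 4 remove [qlm,kka] add [dye,afech,xstag] -> 12 lines: vkmv irpyr ocshr uudlg pipc dye afech xstag fcvw lre retz eezz
Hunk 2: at line 6 remove [afech] add [hpcrz] -> 12 lines: vkmv irpyr ocshr uudlg pipc dye hpcrz xstag fcvw lre retz eezz
Hunk 3: at line 4 remove [dye,hpcrz] add [vxx,kam,ugg] -> 13 lines: vkmv irpyr ocshr uudlg pipc vxx kam ugg xstag fcvw lre retz eezz
Hunk 4: at line 8 remove [fcvw,lre] add [fva] -> 12 lines: vkmv irpyr ocshr uudlg pipc vxx kam ugg xstag fva retz eezz
Final line 11: retz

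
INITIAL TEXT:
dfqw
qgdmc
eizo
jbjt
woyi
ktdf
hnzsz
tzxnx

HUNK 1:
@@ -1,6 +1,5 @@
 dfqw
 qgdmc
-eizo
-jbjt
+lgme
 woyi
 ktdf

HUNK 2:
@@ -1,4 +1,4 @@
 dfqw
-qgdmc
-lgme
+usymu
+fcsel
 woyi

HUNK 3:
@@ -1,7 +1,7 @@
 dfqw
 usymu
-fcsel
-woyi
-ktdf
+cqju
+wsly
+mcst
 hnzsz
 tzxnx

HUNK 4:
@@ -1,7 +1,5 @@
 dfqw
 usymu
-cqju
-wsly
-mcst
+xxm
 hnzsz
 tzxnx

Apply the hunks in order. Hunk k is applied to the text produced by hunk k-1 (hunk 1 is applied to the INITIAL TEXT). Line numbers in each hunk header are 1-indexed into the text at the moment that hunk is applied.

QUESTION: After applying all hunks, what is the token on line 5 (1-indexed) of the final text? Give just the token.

Hunk 1: at line 1 remove [eizo,jbjt] add [lgme] -> 7 lines: dfqw qgdmc lgme woyi ktdf hnzsz tzxnx
Hunk 2: at line 1 remove [qgdmc,lgme] add [usymu,fcsel] -> 7 lines: dfqw usymu fcsel woyi ktdf hnzsz tzxnx
Hunk 3: at line 1 remove [fcsel,woyi,ktdf] add [cqju,wsly,mcst] -> 7 lines: dfqw usymu cqju wsly mcst hnzsz tzxnx
Hunk 4: at line 1 remove [cqju,wsly,mcst] add [xxm] -> 5 lines: dfqw usymu xxm hnzsz tzxnx
Final line 5: tzxnx

Answer: tzxnx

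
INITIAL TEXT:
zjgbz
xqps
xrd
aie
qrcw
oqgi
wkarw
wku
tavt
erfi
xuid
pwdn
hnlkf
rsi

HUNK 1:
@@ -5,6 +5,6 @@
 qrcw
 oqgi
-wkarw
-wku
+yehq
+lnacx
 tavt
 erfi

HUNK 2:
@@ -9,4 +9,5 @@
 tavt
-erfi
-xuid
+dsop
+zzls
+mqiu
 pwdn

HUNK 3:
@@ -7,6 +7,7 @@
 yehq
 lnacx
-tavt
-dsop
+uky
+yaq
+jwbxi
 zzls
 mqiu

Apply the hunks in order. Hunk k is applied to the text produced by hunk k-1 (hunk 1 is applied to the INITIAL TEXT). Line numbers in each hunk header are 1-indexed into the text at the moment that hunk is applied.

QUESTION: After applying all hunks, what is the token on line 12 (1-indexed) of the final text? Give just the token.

Answer: zzls

Derivation:
Hunk 1: at line 5 remove [wkarw,wku] add [yehq,lnacx] -> 14 lines: zjgbz xqps xrd aie qrcw oqgi yehq lnacx tavt erfi xuid pwdn hnlkf rsi
Hunk 2: at line 9 remove [erfi,xuid] add [dsop,zzls,mqiu] -> 15 lines: zjgbz xqps xrd aie qrcw oqgi yehq lnacx tavt dsop zzls mqiu pwdn hnlkf rsi
Hunk 3: at line 7 remove [tavt,dsop] add [uky,yaq,jwbxi] -> 16 lines: zjgbz xqps xrd aie qrcw oqgi yehq lnacx uky yaq jwbxi zzls mqiu pwdn hnlkf rsi
Final line 12: zzls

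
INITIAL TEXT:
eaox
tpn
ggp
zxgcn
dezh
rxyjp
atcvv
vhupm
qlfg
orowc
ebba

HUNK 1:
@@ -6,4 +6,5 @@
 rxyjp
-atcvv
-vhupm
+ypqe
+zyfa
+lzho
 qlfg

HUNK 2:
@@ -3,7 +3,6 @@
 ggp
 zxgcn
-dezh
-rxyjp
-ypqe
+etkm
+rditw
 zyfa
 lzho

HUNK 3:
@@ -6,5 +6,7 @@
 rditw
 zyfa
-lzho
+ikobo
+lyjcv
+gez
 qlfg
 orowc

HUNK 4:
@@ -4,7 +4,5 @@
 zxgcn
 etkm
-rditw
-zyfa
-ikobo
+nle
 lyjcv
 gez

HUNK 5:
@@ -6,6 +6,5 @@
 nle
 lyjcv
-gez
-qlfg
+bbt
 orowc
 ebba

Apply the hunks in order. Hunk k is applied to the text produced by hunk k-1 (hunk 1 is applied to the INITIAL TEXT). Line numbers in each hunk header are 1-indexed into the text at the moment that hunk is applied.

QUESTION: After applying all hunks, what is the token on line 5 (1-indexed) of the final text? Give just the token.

Hunk 1: at line 6 remove [atcvv,vhupm] add [ypqe,zyfa,lzho] -> 12 lines: eaox tpn ggp zxgcn dezh rxyjp ypqe zyfa lzho qlfg orowc ebba
Hunk 2: at line 3 remove [dezh,rxyjp,ypqe] add [etkm,rditw] -> 11 lines: eaox tpn ggp zxgcn etkm rditw zyfa lzho qlfg orowc ebba
Hunk 3: at line 6 remove [lzho] add [ikobo,lyjcv,gez] -> 13 lines: eaox tpn ggp zxgcn etkm rditw zyfa ikobo lyjcv gez qlfg orowc ebba
Hunk 4: at line 4 remove [rditw,zyfa,ikobo] add [nle] -> 11 lines: eaox tpn ggp zxgcn etkm nle lyjcv gez qlfg orowc ebba
Hunk 5: at line 6 remove [gez,qlfg] add [bbt] -> 10 lines: eaox tpn ggp zxgcn etkm nle lyjcv bbt orowc ebba
Final line 5: etkm

Answer: etkm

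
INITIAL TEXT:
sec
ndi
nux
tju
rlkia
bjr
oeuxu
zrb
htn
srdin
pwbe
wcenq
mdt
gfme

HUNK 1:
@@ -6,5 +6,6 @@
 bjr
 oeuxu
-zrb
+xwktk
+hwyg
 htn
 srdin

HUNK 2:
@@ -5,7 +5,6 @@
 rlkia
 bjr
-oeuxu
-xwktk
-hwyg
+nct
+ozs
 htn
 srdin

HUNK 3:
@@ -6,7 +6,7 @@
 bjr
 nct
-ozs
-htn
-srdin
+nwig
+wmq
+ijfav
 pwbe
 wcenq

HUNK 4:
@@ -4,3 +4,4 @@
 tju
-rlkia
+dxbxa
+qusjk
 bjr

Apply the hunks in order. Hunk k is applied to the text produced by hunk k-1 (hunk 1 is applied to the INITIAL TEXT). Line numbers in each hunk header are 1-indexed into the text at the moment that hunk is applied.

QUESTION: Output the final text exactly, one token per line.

Answer: sec
ndi
nux
tju
dxbxa
qusjk
bjr
nct
nwig
wmq
ijfav
pwbe
wcenq
mdt
gfme

Derivation:
Hunk 1: at line 6 remove [zrb] add [xwktk,hwyg] -> 15 lines: sec ndi nux tju rlkia bjr oeuxu xwktk hwyg htn srdin pwbe wcenq mdt gfme
Hunk 2: at line 5 remove [oeuxu,xwktk,hwyg] add [nct,ozs] -> 14 lines: sec ndi nux tju rlkia bjr nct ozs htn srdin pwbe wcenq mdt gfme
Hunk 3: at line 6 remove [ozs,htn,srdin] add [nwig,wmq,ijfav] -> 14 lines: sec ndi nux tju rlkia bjr nct nwig wmq ijfav pwbe wcenq mdt gfme
Hunk 4: at line 4 remove [rlkia] add [dxbxa,qusjk] -> 15 lines: sec ndi nux tju dxbxa qusjk bjr nct nwig wmq ijfav pwbe wcenq mdt gfme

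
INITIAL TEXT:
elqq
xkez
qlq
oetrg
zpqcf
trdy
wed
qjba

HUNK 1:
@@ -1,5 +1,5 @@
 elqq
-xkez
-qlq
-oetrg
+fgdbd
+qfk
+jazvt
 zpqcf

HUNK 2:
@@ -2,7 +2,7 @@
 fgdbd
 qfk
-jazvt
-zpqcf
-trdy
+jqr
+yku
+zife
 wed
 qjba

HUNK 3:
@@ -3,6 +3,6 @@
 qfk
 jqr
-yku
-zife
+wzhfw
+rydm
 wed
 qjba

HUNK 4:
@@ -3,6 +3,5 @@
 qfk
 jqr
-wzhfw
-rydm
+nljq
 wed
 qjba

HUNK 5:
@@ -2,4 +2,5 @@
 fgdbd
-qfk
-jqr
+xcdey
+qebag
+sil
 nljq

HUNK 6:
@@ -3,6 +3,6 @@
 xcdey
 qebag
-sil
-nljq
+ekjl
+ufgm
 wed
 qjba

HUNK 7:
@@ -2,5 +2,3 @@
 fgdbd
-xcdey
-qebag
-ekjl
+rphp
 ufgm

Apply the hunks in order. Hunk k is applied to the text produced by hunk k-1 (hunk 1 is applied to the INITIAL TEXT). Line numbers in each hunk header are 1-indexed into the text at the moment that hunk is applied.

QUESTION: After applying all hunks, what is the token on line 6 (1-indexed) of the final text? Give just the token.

Hunk 1: at line 1 remove [xkez,qlq,oetrg] add [fgdbd,qfk,jazvt] -> 8 lines: elqq fgdbd qfk jazvt zpqcf trdy wed qjba
Hunk 2: at line 2 remove [jazvt,zpqcf,trdy] add [jqr,yku,zife] -> 8 lines: elqq fgdbd qfk jqr yku zife wed qjba
Hunk 3: at line 3 remove [yku,zife] add [wzhfw,rydm] -> 8 lines: elqq fgdbd qfk jqr wzhfw rydm wed qjba
Hunk 4: at line 3 remove [wzhfw,rydm] add [nljq] -> 7 lines: elqq fgdbd qfk jqr nljq wed qjba
Hunk 5: at line 2 remove [qfk,jqr] add [xcdey,qebag,sil] -> 8 lines: elqq fgdbd xcdey qebag sil nljq wed qjba
Hunk 6: at line 3 remove [sil,nljq] add [ekjl,ufgm] -> 8 lines: elqq fgdbd xcdey qebag ekjl ufgm wed qjba
Hunk 7: at line 2 remove [xcdey,qebag,ekjl] add [rphp] -> 6 lines: elqq fgdbd rphp ufgm wed qjba
Final line 6: qjba

Answer: qjba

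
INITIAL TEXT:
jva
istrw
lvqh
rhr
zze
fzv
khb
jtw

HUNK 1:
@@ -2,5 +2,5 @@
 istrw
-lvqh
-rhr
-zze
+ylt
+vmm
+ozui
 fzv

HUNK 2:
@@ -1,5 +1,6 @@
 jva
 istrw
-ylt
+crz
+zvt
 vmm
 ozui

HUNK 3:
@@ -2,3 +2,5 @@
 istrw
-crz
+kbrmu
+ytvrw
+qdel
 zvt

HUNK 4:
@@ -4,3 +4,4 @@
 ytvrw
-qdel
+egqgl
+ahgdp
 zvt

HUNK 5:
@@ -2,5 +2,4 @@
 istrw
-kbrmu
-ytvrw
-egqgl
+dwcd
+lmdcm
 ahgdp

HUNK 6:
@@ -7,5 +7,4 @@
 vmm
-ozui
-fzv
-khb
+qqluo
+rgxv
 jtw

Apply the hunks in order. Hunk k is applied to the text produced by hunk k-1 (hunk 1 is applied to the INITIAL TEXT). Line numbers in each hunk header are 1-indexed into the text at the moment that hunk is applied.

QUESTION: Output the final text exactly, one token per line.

Hunk 1: at line 2 remove [lvqh,rhr,zze] add [ylt,vmm,ozui] -> 8 lines: jva istrw ylt vmm ozui fzv khb jtw
Hunk 2: at line 1 remove [ylt] add [crz,zvt] -> 9 lines: jva istrw crz zvt vmm ozui fzv khb jtw
Hunk 3: at line 2 remove [crz] add [kbrmu,ytvrw,qdel] -> 11 lines: jva istrw kbrmu ytvrw qdel zvt vmm ozui fzv khb jtw
Hunk 4: at line 4 remove [qdel] add [egqgl,ahgdp] -> 12 lines: jva istrw kbrmu ytvrw egqgl ahgdp zvt vmm ozui fzv khb jtw
Hunk 5: at line 2 remove [kbrmu,ytvrw,egqgl] add [dwcd,lmdcm] -> 11 lines: jva istrw dwcd lmdcm ahgdp zvt vmm ozui fzv khb jtw
Hunk 6: at line 7 remove [ozui,fzv,khb] add [qqluo,rgxv] -> 10 lines: jva istrw dwcd lmdcm ahgdp zvt vmm qqluo rgxv jtw

Answer: jva
istrw
dwcd
lmdcm
ahgdp
zvt
vmm
qqluo
rgxv
jtw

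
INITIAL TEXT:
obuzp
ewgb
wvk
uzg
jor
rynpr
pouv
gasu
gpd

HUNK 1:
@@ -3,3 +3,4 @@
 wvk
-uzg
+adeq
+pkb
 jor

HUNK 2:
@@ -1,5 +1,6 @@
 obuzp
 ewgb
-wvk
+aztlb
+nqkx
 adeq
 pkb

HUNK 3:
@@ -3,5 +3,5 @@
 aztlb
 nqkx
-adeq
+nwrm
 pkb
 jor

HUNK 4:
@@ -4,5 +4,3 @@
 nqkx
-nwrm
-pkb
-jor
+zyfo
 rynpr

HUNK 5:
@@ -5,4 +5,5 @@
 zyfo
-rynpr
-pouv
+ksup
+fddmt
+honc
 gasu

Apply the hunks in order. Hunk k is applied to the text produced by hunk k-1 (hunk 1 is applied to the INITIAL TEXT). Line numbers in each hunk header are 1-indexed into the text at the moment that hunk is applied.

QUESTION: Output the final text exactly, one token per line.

Hunk 1: at line 3 remove [uzg] add [adeq,pkb] -> 10 lines: obuzp ewgb wvk adeq pkb jor rynpr pouv gasu gpd
Hunk 2: at line 1 remove [wvk] add [aztlb,nqkx] -> 11 lines: obuzp ewgb aztlb nqkx adeq pkb jor rynpr pouv gasu gpd
Hunk 3: at line 3 remove [adeq] add [nwrm] -> 11 lines: obuzp ewgb aztlb nqkx nwrm pkb jor rynpr pouv gasu gpd
Hunk 4: at line 4 remove [nwrm,pkb,jor] add [zyfo] -> 9 lines: obuzp ewgb aztlb nqkx zyfo rynpr pouv gasu gpd
Hunk 5: at line 5 remove [rynpr,pouv] add [ksup,fddmt,honc] -> 10 lines: obuzp ewgb aztlb nqkx zyfo ksup fddmt honc gasu gpd

Answer: obuzp
ewgb
aztlb
nqkx
zyfo
ksup
fddmt
honc
gasu
gpd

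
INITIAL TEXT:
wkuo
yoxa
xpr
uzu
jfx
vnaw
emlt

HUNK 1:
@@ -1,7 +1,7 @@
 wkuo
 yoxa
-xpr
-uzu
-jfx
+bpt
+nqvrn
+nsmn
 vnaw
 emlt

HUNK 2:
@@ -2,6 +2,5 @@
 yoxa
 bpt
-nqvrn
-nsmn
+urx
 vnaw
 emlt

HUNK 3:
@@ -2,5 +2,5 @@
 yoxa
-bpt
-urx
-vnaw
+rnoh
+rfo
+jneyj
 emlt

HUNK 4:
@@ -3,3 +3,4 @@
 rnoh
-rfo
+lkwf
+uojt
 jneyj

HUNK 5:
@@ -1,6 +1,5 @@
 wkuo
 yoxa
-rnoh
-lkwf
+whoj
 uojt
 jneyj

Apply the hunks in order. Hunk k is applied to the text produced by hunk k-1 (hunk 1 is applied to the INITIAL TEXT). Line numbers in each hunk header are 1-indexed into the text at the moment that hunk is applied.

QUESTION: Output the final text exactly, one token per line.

Answer: wkuo
yoxa
whoj
uojt
jneyj
emlt

Derivation:
Hunk 1: at line 1 remove [xpr,uzu,jfx] add [bpt,nqvrn,nsmn] -> 7 lines: wkuo yoxa bpt nqvrn nsmn vnaw emlt
Hunk 2: at line 2 remove [nqvrn,nsmn] add [urx] -> 6 lines: wkuo yoxa bpt urx vnaw emlt
Hunk 3: at line 2 remove [bpt,urx,vnaw] add [rnoh,rfo,jneyj] -> 6 lines: wkuo yoxa rnoh rfo jneyj emlt
Hunk 4: at line 3 remove [rfo] add [lkwf,uojt] -> 7 lines: wkuo yoxa rnoh lkwf uojt jneyj emlt
Hunk 5: at line 1 remove [rnoh,lkwf] add [whoj] -> 6 lines: wkuo yoxa whoj uojt jneyj emlt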